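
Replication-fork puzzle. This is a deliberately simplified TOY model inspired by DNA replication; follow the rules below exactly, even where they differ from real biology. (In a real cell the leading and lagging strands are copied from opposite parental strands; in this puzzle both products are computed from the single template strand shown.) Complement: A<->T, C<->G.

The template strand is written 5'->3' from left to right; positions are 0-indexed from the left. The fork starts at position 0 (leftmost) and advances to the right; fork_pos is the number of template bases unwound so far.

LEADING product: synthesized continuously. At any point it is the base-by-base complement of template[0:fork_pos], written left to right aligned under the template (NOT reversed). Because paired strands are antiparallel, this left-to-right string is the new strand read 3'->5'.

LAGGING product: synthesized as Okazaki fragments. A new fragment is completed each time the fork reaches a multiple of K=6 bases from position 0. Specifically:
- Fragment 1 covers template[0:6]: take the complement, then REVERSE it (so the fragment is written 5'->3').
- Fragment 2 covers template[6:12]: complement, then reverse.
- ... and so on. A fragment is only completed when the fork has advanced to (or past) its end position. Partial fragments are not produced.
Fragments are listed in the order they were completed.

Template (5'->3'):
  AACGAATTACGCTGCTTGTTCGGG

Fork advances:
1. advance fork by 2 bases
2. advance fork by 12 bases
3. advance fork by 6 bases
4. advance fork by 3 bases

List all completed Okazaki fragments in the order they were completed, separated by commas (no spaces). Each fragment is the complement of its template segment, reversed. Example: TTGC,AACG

Step 1: advance 2 -> fork_pos = 0 + 2 = 2. Next multiple of 6 is 6 (not reached); still 0 fragment(s).
Step 2: advance 12 -> fork_pos = 2 + 12 = 14. Reached multiple(s) of 6: 6, 12 -> fragments 1-2 completed (2 total).
Step 3: advance 6 -> fork_pos = 14 + 6 = 20. Reached multiple(s) of 6: 18 -> fragment 3 completed (3 total).
Step 4: advance 3 -> fork_pos = 20 + 3 = 23. Next multiple of 6 is 24 (not reached); still 3 fragment(s).
Final fork_pos = 23, so 3 fragment(s) are complete. Build each: template segment -> complement -> reverse.
Fragment 1: template[0:6] = AACGAA -> complement TTGCTT -> reversed TTCGTT
Fragment 2: template[6:12] = TTACGC -> complement AATGCG -> reversed GCGTAA
Fragment 3: template[12:18] = TGCTTG -> complement ACGAAC -> reversed CAAGCA

Answer: TTCGTT,GCGTAA,CAAGCA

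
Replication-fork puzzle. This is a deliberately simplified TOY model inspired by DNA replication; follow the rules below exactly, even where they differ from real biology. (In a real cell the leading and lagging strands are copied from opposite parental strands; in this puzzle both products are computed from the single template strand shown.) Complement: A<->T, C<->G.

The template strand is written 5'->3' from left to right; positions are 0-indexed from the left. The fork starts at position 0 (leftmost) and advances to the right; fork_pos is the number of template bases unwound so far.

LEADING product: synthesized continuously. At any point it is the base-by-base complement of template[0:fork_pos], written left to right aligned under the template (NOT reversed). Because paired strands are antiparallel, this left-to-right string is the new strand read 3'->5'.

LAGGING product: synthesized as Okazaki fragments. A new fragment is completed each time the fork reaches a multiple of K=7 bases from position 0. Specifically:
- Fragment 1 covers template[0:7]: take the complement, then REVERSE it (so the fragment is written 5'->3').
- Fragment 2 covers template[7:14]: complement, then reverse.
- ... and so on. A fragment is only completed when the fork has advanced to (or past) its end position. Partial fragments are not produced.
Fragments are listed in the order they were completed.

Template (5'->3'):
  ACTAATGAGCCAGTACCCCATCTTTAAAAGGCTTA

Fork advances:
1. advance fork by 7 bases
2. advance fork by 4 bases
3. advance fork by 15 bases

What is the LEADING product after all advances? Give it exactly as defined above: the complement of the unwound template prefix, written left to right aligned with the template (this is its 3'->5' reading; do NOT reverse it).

Answer: TGATTACTCGGTCATGGGGTAGAAAT

Derivation:
Step 1: advance 7 -> fork_pos = 0 + 7 = 7.
Step 2: advance 4 -> fork_pos = 7 + 4 = 11.
Step 3: advance 15 -> fork_pos = 11 + 15 = 26.
Unwound prefix: template[0:26] = ACTAATGAGCCAGTACCCCATCTTTA
Complement it base by base (A<->T, C<->G), keeping left-to-right order:
  [0:5] ACTAA -> TGATT
  [5:10] TGAGC -> ACTCG
  [10:15] CAGTA -> GTCAT
  [15:20] CCCCA -> GGGGT
  [20:25] TCTTT -> AGAAA
  [25:26] A -> T
Concatenate: TGATTACTCGGTCATGGGGTAGAAAT (length 26; written aligned with the template, i.e. 3'->5').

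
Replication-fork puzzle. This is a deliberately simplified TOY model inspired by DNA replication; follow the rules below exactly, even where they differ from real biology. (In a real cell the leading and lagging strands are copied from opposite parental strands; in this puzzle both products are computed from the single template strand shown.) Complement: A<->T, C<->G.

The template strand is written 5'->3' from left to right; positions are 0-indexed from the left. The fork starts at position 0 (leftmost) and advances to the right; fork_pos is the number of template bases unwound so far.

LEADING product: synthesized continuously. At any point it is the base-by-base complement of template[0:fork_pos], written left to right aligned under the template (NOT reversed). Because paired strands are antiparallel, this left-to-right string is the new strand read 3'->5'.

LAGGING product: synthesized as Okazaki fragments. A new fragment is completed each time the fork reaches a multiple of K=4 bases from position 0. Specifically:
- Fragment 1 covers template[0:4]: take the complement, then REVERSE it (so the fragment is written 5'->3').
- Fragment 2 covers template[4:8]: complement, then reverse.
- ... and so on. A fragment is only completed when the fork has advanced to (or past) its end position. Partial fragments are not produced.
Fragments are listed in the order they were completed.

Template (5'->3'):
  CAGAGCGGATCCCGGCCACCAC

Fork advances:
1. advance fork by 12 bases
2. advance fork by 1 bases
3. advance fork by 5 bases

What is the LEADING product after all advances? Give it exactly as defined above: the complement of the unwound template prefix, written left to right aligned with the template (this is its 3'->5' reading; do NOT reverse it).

Answer: GTCTCGCCTAGGGCCGGT

Derivation:
Step 1: advance 12 -> fork_pos = 0 + 12 = 12.
Step 2: advance 1 -> fork_pos = 12 + 1 = 13.
Step 3: advance 5 -> fork_pos = 13 + 5 = 18.
Unwound prefix: template[0:18] = CAGAGCGGATCCCGGCCA
Complement it base by base (A<->T, C<->G), keeping left-to-right order:
  [0:5] CAGAG -> GTCTC
  [5:10] CGGAT -> GCCTA
  [10:15] CCCGG -> GGGCC
  [15:18] CCA -> GGT
Concatenate: GTCTCGCCTAGGGCCGGT (length 18; written aligned with the template, i.e. 3'->5').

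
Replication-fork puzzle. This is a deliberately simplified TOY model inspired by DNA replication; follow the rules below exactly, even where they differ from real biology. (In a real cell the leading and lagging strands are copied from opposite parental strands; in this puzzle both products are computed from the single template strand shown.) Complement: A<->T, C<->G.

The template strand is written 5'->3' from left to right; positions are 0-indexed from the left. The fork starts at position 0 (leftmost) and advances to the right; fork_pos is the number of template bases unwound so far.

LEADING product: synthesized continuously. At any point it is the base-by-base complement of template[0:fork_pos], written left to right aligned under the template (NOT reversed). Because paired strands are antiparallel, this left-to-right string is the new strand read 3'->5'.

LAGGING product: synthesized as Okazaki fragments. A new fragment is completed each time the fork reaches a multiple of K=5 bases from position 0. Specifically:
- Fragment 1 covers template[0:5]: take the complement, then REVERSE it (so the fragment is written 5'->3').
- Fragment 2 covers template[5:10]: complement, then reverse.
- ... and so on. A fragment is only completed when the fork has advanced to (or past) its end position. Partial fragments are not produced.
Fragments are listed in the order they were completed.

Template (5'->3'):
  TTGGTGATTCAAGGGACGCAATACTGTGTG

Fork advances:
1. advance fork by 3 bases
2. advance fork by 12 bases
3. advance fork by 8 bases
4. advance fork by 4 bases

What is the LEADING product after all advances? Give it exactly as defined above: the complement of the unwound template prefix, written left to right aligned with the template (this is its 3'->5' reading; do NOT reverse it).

Answer: AACCACTAAGTTCCCTGCGTTATGACA

Derivation:
Step 1: advance 3 -> fork_pos = 0 + 3 = 3.
Step 2: advance 12 -> fork_pos = 3 + 12 = 15.
Step 3: advance 8 -> fork_pos = 15 + 8 = 23.
Step 4: advance 4 -> fork_pos = 23 + 4 = 27.
Unwound prefix: template[0:27] = TTGGTGATTCAAGGGACGCAATACTGT
Complement it base by base (A<->T, C<->G), keeping left-to-right order:
  [0:5] TTGGT -> AACCA
  [5:10] GATTC -> CTAAG
  [10:15] AAGGG -> TTCCC
  [15:20] ACGCA -> TGCGT
  [20:25] ATACT -> TATGA
  [25:27] GT -> CA
Concatenate: AACCACTAAGTTCCCTGCGTTATGACA (length 27; written aligned with the template, i.e. 3'->5').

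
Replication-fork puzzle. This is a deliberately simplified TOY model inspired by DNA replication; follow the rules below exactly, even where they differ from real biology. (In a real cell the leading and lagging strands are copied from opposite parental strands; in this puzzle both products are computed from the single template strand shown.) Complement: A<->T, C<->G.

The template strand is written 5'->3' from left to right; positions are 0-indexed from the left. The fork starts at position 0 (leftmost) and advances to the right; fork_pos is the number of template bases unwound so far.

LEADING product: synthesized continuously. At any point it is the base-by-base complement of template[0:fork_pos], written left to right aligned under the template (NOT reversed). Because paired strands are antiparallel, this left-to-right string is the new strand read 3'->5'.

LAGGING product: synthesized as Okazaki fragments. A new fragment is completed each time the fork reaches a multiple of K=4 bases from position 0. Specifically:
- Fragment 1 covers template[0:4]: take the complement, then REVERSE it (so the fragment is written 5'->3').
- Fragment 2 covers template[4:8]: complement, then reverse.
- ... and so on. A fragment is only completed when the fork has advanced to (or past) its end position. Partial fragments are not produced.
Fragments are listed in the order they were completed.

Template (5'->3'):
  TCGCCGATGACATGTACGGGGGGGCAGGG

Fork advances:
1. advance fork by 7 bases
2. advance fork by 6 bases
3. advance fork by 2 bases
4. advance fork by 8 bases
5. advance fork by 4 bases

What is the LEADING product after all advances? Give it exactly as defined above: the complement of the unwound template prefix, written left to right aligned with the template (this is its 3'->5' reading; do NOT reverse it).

Step 1: advance 7 -> fork_pos = 0 + 7 = 7.
Step 2: advance 6 -> fork_pos = 7 + 6 = 13.
Step 3: advance 2 -> fork_pos = 13 + 2 = 15.
Step 4: advance 8 -> fork_pos = 15 + 8 = 23.
Step 5: advance 4 -> fork_pos = 23 + 4 = 27.
Unwound prefix: template[0:27] = TCGCCGATGACATGTACGGGGGGGCAG
Complement it base by base (A<->T, C<->G), keeping left-to-right order:
  [0:5] TCGCC -> AGCGG
  [5:10] GATGA -> CTACT
  [10:15] CATGT -> GTACA
  [15:20] ACGGG -> TGCCC
  [20:25] GGGGC -> CCCCG
  [25:27] AG -> TC
Concatenate: AGCGGCTACTGTACATGCCCCCCCGTC (length 27; written aligned with the template, i.e. 3'->5').

Answer: AGCGGCTACTGTACATGCCCCCCCGTC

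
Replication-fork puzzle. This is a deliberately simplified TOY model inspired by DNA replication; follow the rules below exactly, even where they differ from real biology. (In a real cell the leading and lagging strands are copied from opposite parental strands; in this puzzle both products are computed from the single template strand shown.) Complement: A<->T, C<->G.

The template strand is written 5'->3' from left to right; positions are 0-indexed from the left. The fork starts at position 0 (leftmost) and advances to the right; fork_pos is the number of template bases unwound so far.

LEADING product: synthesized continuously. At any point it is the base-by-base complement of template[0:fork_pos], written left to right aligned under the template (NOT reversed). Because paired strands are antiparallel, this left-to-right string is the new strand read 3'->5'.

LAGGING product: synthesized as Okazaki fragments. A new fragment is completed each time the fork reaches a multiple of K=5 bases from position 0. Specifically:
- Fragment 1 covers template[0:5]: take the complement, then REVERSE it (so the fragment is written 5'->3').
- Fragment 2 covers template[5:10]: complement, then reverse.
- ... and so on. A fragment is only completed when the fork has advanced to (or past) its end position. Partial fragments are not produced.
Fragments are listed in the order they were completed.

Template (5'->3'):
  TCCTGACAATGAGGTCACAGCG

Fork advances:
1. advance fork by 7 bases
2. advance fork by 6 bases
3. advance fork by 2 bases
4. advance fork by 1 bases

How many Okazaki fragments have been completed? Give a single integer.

Step 1: advance 7 -> fork_pos = 0 + 7 = 7. Reached multiple(s) of 5: 5 -> fragment 1 completed (1 total).
Step 2: advance 6 -> fork_pos = 7 + 6 = 13. Reached multiple(s) of 5: 10 -> fragment 2 completed (2 total).
Step 3: advance 2 -> fork_pos = 13 + 2 = 15. Reached multiple(s) of 5: 15 -> fragment 3 completed (3 total).
Step 4: advance 1 -> fork_pos = 15 + 1 = 16. Next multiple of 5 is 20 (not reached); still 3 fragment(s).
Check: final fork_pos = 16; the multiples of 5 that are <= 16 are 5..15 -> 16 // 5 = 3 completed fragment(s).

Answer: 3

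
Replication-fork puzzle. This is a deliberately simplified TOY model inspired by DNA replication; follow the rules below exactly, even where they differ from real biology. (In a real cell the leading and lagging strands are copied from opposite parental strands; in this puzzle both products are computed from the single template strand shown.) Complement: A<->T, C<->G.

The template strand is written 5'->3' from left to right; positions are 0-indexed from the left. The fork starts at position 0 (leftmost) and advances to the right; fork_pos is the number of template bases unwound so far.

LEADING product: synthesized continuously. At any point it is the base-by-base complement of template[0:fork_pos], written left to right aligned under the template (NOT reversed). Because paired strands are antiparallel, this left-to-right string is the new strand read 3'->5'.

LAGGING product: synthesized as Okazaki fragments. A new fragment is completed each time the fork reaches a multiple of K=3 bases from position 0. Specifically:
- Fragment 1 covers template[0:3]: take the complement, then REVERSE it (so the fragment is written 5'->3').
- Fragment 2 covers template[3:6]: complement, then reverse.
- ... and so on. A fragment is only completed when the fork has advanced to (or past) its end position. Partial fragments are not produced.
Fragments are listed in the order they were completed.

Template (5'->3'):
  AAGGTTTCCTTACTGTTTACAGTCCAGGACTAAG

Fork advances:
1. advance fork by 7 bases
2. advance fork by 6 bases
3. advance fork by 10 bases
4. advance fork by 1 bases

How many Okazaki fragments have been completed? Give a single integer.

Answer: 8

Derivation:
Step 1: advance 7 -> fork_pos = 0 + 7 = 7. Reached multiple(s) of 3: 3, 6 -> fragments 1-2 completed (2 total).
Step 2: advance 6 -> fork_pos = 7 + 6 = 13. Reached multiple(s) of 3: 9, 12 -> fragments 3-4 completed (4 total).
Step 3: advance 10 -> fork_pos = 13 + 10 = 23. Reached multiple(s) of 3: 15, 18, 21 -> fragments 5-7 completed (7 total).
Step 4: advance 1 -> fork_pos = 23 + 1 = 24. Reached multiple(s) of 3: 24 -> fragment 8 completed (8 total).
Check: final fork_pos = 24; the multiples of 3 that are <= 24 are 3..24 -> 24 // 3 = 8 completed fragment(s).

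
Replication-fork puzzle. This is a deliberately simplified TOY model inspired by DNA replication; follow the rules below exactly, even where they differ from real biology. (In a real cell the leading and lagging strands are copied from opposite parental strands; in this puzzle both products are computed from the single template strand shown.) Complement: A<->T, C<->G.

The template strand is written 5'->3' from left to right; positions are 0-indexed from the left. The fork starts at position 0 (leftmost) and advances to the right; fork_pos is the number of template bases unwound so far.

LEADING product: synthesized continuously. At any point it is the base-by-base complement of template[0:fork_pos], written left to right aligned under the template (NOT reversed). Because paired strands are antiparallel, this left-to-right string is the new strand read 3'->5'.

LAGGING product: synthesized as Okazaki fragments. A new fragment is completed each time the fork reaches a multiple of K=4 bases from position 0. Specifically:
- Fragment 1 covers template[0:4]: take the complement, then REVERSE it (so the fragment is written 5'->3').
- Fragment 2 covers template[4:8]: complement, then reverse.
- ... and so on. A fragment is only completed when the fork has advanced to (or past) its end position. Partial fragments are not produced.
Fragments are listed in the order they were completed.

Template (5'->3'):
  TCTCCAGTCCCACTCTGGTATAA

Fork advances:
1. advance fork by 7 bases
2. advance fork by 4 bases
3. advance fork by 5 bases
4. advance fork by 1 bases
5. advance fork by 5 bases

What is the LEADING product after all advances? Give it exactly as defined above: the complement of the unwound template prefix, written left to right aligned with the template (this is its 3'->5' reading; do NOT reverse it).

Step 1: advance 7 -> fork_pos = 0 + 7 = 7.
Step 2: advance 4 -> fork_pos = 7 + 4 = 11.
Step 3: advance 5 -> fork_pos = 11 + 5 = 16.
Step 4: advance 1 -> fork_pos = 16 + 1 = 17.
Step 5: advance 5 -> fork_pos = 17 + 5 = 22.
Unwound prefix: template[0:22] = TCTCCAGTCCCACTCTGGTATA
Complement it base by base (A<->T, C<->G), keeping left-to-right order:
  [0:5] TCTCC -> AGAGG
  [5:10] AGTCC -> TCAGG
  [10:15] CACTC -> GTGAG
  [15:20] TGGTA -> ACCAT
  [20:22] TA -> AT
Concatenate: AGAGGTCAGGGTGAGACCATAT (length 22; written aligned with the template, i.e. 3'->5').

Answer: AGAGGTCAGGGTGAGACCATAT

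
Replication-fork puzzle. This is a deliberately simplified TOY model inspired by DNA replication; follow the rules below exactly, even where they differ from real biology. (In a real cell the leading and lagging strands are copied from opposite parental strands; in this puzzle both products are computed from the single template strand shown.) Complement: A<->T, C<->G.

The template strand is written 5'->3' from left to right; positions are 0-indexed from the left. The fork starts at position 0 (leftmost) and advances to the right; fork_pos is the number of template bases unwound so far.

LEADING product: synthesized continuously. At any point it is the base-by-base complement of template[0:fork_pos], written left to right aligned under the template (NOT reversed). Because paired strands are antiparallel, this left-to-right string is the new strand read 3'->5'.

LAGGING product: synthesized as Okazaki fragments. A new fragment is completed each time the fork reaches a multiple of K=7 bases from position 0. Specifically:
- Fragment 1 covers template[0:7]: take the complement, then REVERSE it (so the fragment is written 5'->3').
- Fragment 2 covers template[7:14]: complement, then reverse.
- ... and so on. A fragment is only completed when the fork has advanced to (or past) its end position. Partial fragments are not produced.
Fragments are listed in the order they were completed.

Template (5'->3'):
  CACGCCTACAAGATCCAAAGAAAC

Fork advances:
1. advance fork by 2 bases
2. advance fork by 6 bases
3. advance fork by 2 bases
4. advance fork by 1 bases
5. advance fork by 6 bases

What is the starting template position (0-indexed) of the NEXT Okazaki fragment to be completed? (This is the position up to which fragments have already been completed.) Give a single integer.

Step 1: advance 2 -> fork_pos = 0 + 2 = 2. Next multiple of 7 is 7 (not reached); still 0 fragment(s).
Step 2: advance 6 -> fork_pos = 2 + 6 = 8. Reached multiple(s) of 7: 7 -> fragment 1 completed (1 total).
Step 3: advance 2 -> fork_pos = 8 + 2 = 10. Next multiple of 7 is 14 (not reached); still 1 fragment(s).
Step 4: advance 1 -> fork_pos = 10 + 1 = 11. Next multiple of 7 is 14 (not reached); still 1 fragment(s).
Step 5: advance 6 -> fork_pos = 11 + 6 = 17. Reached multiple(s) of 7: 14 -> fragment 2 completed (2 total).
2 fragment(s) completed, covering template[0:14] (2 x 7 = 14). The next fragment, fragment 3, covers template[14:21], so it starts at position 14.

Answer: 14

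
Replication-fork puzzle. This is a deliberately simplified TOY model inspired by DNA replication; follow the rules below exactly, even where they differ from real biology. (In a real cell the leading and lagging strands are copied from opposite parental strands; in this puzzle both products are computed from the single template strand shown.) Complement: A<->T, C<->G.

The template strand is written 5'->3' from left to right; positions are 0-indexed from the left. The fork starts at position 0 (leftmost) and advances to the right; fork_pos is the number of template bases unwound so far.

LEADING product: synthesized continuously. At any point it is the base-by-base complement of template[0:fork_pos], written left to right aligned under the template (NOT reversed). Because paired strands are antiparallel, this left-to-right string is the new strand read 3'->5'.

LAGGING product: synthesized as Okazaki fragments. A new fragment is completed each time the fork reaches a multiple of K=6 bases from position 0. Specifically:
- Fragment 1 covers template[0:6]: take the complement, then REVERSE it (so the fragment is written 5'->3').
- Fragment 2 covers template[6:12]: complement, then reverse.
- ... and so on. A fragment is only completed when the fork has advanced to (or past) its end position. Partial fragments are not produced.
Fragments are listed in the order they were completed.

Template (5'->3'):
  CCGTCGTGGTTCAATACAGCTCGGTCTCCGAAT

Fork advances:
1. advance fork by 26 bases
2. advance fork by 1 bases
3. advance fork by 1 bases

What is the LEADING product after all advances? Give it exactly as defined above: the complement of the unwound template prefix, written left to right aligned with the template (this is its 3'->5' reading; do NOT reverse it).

Step 1: advance 26 -> fork_pos = 0 + 26 = 26.
Step 2: advance 1 -> fork_pos = 26 + 1 = 27.
Step 3: advance 1 -> fork_pos = 27 + 1 = 28.
Unwound prefix: template[0:28] = CCGTCGTGGTTCAATACAGCTCGGTCTC
Complement it base by base (A<->T, C<->G), keeping left-to-right order:
  [0:5] CCGTC -> GGCAG
  [5:10] GTGGT -> CACCA
  [10:15] TCAAT -> AGTTA
  [15:20] ACAGC -> TGTCG
  [20:25] TCGGT -> AGCCA
  [25:28] CTC -> GAG
Concatenate: GGCAGCACCAAGTTATGTCGAGCCAGAG (length 28; written aligned with the template, i.e. 3'->5').

Answer: GGCAGCACCAAGTTATGTCGAGCCAGAG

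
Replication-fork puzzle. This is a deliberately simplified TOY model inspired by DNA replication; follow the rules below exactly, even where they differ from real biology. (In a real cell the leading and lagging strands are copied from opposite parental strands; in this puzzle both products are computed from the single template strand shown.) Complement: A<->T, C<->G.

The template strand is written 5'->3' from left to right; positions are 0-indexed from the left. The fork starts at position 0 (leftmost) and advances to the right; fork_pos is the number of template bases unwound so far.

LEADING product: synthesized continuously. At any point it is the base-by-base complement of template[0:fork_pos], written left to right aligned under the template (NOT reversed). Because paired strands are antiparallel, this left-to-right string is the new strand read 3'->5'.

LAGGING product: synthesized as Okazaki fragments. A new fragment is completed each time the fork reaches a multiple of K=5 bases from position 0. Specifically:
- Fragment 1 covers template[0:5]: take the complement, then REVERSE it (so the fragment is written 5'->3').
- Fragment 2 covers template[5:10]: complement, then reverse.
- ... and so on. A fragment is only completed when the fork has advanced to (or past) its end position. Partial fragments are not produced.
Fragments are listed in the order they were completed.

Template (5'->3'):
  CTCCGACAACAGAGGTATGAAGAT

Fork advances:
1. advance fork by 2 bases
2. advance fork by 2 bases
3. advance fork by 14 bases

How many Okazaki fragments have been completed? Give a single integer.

Answer: 3

Derivation:
Step 1: advance 2 -> fork_pos = 0 + 2 = 2. Next multiple of 5 is 5 (not reached); still 0 fragment(s).
Step 2: advance 2 -> fork_pos = 2 + 2 = 4. Next multiple of 5 is 5 (not reached); still 0 fragment(s).
Step 3: advance 14 -> fork_pos = 4 + 14 = 18. Reached multiple(s) of 5: 5, 10, 15 -> fragments 1-3 completed (3 total).
Check: final fork_pos = 18; the multiples of 5 that are <= 18 are 5..15 -> 18 // 5 = 3 completed fragment(s).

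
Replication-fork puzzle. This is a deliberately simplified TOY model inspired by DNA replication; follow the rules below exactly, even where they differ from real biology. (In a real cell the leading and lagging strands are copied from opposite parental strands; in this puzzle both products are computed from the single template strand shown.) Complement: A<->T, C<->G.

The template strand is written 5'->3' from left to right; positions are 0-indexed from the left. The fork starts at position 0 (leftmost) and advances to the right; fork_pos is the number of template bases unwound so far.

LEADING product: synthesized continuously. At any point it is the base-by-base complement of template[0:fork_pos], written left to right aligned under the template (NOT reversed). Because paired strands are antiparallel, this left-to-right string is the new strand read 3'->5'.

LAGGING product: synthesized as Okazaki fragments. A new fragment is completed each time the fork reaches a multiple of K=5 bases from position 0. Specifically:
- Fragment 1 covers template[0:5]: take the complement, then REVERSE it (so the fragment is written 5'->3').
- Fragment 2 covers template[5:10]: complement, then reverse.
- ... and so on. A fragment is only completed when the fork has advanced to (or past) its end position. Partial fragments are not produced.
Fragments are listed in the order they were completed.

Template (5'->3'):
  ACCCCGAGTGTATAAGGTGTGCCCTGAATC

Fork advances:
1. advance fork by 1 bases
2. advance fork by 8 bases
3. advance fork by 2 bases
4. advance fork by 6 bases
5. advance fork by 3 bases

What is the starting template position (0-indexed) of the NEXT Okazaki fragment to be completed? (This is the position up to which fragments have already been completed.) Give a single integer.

Answer: 20

Derivation:
Step 1: advance 1 -> fork_pos = 0 + 1 = 1. Next multiple of 5 is 5 (not reached); still 0 fragment(s).
Step 2: advance 8 -> fork_pos = 1 + 8 = 9. Reached multiple(s) of 5: 5 -> fragment 1 completed (1 total).
Step 3: advance 2 -> fork_pos = 9 + 2 = 11. Reached multiple(s) of 5: 10 -> fragment 2 completed (2 total).
Step 4: advance 6 -> fork_pos = 11 + 6 = 17. Reached multiple(s) of 5: 15 -> fragment 3 completed (3 total).
Step 5: advance 3 -> fork_pos = 17 + 3 = 20. Reached multiple(s) of 5: 20 -> fragment 4 completed (4 total).
4 fragment(s) completed, covering template[0:20] (4 x 5 = 20). The next fragment, fragment 5, covers template[20:25], so it starts at position 20.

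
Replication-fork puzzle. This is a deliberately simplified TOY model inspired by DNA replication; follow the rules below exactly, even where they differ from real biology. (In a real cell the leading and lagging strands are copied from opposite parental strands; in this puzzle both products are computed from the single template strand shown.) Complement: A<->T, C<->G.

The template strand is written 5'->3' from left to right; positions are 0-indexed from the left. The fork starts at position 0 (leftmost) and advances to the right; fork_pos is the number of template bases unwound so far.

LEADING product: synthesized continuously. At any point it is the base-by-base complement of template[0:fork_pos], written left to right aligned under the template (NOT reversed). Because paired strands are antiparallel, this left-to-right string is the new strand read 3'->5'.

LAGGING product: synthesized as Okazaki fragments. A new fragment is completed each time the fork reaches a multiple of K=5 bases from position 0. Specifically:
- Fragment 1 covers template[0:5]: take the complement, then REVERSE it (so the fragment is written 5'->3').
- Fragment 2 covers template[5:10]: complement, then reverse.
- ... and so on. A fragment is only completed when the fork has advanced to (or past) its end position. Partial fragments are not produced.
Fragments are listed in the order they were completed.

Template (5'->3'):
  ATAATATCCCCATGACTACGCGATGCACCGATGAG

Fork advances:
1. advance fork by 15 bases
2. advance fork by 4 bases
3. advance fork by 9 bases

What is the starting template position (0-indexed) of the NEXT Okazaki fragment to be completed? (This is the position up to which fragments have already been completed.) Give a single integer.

Answer: 25

Derivation:
Step 1: advance 15 -> fork_pos = 0 + 15 = 15. Reached multiple(s) of 5: 5, 10, 15 -> fragments 1-3 completed (3 total).
Step 2: advance 4 -> fork_pos = 15 + 4 = 19. Next multiple of 5 is 20 (not reached); still 3 fragment(s).
Step 3: advance 9 -> fork_pos = 19 + 9 = 28. Reached multiple(s) of 5: 20, 25 -> fragments 4-5 completed (5 total).
5 fragment(s) completed, covering template[0:25] (5 x 5 = 25). The next fragment, fragment 6, covers template[25:30], so it starts at position 25.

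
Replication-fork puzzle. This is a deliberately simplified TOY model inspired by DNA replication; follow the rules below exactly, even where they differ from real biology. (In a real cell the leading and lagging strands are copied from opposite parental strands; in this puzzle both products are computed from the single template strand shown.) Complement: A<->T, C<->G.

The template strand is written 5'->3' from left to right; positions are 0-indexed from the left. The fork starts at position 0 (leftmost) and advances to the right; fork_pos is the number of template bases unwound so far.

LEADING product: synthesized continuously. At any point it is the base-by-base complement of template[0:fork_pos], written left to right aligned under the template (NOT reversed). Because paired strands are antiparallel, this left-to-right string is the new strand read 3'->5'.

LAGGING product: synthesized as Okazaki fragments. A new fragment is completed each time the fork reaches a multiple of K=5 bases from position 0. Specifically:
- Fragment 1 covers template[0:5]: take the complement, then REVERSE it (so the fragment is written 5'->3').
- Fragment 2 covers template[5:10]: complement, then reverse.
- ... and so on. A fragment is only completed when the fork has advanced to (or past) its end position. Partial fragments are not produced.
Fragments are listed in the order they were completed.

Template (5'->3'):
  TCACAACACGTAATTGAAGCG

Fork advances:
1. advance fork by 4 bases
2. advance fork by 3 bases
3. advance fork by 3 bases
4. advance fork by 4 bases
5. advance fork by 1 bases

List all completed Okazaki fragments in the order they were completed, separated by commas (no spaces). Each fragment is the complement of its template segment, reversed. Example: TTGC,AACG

Step 1: advance 4 -> fork_pos = 0 + 4 = 4. Next multiple of 5 is 5 (not reached); still 0 fragment(s).
Step 2: advance 3 -> fork_pos = 4 + 3 = 7. Reached multiple(s) of 5: 5 -> fragment 1 completed (1 total).
Step 3: advance 3 -> fork_pos = 7 + 3 = 10. Reached multiple(s) of 5: 10 -> fragment 2 completed (2 total).
Step 4: advance 4 -> fork_pos = 10 + 4 = 14. Next multiple of 5 is 15 (not reached); still 2 fragment(s).
Step 5: advance 1 -> fork_pos = 14 + 1 = 15. Reached multiple(s) of 5: 15 -> fragment 3 completed (3 total).
Final fork_pos = 15, so 3 fragment(s) are complete. Build each: template segment -> complement -> reverse.
Fragment 1: template[0:5] = TCACA -> complement AGTGT -> reversed TGTGA
Fragment 2: template[5:10] = ACACG -> complement TGTGC -> reversed CGTGT
Fragment 3: template[10:15] = TAATT -> complement ATTAA -> reversed AATTA

Answer: TGTGA,CGTGT,AATTA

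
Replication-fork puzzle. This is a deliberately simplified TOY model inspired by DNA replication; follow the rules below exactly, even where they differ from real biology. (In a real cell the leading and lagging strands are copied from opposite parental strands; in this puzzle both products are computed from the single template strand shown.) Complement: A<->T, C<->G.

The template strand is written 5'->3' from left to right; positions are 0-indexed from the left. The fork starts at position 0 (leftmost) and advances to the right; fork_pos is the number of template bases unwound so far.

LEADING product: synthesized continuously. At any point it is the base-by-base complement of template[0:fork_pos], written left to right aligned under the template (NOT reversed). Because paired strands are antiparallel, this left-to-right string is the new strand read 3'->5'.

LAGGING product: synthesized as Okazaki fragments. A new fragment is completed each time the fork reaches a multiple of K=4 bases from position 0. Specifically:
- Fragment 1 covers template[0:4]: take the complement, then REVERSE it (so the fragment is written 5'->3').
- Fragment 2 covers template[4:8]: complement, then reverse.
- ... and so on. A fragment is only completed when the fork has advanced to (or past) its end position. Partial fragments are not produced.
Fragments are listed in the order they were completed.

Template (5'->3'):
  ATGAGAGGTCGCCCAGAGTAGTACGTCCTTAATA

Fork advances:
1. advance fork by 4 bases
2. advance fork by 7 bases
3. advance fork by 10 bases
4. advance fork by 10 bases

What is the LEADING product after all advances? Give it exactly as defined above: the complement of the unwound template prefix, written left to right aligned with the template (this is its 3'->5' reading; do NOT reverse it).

Step 1: advance 4 -> fork_pos = 0 + 4 = 4.
Step 2: advance 7 -> fork_pos = 4 + 7 = 11.
Step 3: advance 10 -> fork_pos = 11 + 10 = 21.
Step 4: advance 10 -> fork_pos = 21 + 10 = 31.
Unwound prefix: template[0:31] = ATGAGAGGTCGCCCAGAGTAGTACGTCCTTA
Complement it base by base (A<->T, C<->G), keeping left-to-right order:
  [0:5] ATGAG -> TACTC
  [5:10] AGGTC -> TCCAG
  [10:15] GCCCA -> CGGGT
  [15:20] GAGTA -> CTCAT
  [20:25] GTACG -> CATGC
  [25:30] TCCTT -> AGGAA
  [30:31] A -> T
Concatenate: TACTCTCCAGCGGGTCTCATCATGCAGGAAT (length 31; written aligned with the template, i.e. 3'->5').

Answer: TACTCTCCAGCGGGTCTCATCATGCAGGAAT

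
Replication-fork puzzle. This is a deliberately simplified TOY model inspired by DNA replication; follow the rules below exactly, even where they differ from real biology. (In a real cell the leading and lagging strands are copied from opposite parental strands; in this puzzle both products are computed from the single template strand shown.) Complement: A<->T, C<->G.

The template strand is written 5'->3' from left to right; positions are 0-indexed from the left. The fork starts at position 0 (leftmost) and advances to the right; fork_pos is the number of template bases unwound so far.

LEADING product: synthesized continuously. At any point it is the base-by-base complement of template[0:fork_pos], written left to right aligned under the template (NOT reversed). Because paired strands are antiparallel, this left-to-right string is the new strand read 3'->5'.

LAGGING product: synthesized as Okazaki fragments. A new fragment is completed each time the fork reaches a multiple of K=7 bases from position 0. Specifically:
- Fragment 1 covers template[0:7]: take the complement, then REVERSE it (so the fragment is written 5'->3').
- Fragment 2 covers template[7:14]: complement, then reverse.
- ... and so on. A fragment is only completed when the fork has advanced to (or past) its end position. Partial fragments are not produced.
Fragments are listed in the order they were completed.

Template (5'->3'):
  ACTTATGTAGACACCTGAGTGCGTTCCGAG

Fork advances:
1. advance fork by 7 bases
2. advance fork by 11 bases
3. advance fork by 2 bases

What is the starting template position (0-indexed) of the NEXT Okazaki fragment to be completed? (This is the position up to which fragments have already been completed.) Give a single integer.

Answer: 14

Derivation:
Step 1: advance 7 -> fork_pos = 0 + 7 = 7. Reached multiple(s) of 7: 7 -> fragment 1 completed (1 total).
Step 2: advance 11 -> fork_pos = 7 + 11 = 18. Reached multiple(s) of 7: 14 -> fragment 2 completed (2 total).
Step 3: advance 2 -> fork_pos = 18 + 2 = 20. Next multiple of 7 is 21 (not reached); still 2 fragment(s).
2 fragment(s) completed, covering template[0:14] (2 x 7 = 14). The next fragment, fragment 3, covers template[14:21], so it starts at position 14.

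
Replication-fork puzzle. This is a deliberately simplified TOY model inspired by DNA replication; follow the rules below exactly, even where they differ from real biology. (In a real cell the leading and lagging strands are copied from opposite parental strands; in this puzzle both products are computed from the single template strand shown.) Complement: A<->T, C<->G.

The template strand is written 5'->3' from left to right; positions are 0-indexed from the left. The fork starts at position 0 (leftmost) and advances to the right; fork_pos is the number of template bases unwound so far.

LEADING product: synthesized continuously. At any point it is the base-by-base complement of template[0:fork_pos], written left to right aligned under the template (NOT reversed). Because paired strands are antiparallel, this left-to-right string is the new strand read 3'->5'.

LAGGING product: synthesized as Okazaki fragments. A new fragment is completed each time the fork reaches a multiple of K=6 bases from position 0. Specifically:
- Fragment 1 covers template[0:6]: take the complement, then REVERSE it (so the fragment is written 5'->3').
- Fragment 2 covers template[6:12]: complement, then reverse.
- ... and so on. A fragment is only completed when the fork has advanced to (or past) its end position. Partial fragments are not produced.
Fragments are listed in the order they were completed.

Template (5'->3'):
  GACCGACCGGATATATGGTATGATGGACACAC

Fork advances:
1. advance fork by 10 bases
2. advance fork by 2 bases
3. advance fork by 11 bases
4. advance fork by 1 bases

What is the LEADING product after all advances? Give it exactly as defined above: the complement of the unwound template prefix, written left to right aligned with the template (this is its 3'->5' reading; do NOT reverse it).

Answer: CTGGCTGGCCTATATACCATACTA

Derivation:
Step 1: advance 10 -> fork_pos = 0 + 10 = 10.
Step 2: advance 2 -> fork_pos = 10 + 2 = 12.
Step 3: advance 11 -> fork_pos = 12 + 11 = 23.
Step 4: advance 1 -> fork_pos = 23 + 1 = 24.
Unwound prefix: template[0:24] = GACCGACCGGATATATGGTATGAT
Complement it base by base (A<->T, C<->G), keeping left-to-right order:
  [0:5] GACCG -> CTGGC
  [5:10] ACCGG -> TGGCC
  [10:15] ATATA -> TATAT
  [15:20] TGGTA -> ACCAT
  [20:24] TGAT -> ACTA
Concatenate: CTGGCTGGCCTATATACCATACTA (length 24; written aligned with the template, i.e. 3'->5').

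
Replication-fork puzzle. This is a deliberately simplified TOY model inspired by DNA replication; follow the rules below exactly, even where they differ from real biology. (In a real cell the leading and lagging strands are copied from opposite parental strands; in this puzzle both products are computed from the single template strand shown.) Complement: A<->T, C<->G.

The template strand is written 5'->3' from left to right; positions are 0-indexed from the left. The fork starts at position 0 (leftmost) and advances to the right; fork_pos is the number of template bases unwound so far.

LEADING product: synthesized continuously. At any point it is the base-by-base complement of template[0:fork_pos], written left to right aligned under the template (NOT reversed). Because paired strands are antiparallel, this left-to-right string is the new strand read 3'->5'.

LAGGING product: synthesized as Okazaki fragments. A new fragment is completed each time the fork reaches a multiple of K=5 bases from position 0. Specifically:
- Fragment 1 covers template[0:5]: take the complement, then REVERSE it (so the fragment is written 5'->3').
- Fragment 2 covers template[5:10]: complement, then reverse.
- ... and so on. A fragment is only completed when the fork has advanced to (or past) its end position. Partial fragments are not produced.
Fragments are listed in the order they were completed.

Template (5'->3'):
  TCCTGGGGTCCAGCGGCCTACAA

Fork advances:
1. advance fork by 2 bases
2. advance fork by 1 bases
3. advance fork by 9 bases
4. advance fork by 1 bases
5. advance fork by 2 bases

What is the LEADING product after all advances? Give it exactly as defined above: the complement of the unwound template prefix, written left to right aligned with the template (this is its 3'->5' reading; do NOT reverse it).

Step 1: advance 2 -> fork_pos = 0 + 2 = 2.
Step 2: advance 1 -> fork_pos = 2 + 1 = 3.
Step 3: advance 9 -> fork_pos = 3 + 9 = 12.
Step 4: advance 1 -> fork_pos = 12 + 1 = 13.
Step 5: advance 2 -> fork_pos = 13 + 2 = 15.
Unwound prefix: template[0:15] = TCCTGGGGTCCAGCG
Complement it base by base (A<->T, C<->G), keeping left-to-right order:
  [0:5] TCCTG -> AGGAC
  [5:10] GGGTC -> CCCAG
  [10:15] CAGCG -> GTCGC
Concatenate: AGGACCCCAGGTCGC (length 15; written aligned with the template, i.e. 3'->5').

Answer: AGGACCCCAGGTCGC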